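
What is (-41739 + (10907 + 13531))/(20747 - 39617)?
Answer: 5767/6290 ≈ 0.91685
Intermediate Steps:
(-41739 + (10907 + 13531))/(20747 - 39617) = (-41739 + 24438)/(-18870) = -17301*(-1/18870) = 5767/6290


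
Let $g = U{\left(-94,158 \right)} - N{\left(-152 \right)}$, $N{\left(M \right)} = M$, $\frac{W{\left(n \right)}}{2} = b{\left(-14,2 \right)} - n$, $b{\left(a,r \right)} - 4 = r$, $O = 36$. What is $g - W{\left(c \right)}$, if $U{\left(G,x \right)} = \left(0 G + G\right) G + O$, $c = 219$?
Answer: $9450$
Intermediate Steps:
$b{\left(a,r \right)} = 4 + r$
$W{\left(n \right)} = 12 - 2 n$ ($W{\left(n \right)} = 2 \left(\left(4 + 2\right) - n\right) = 2 \left(6 - n\right) = 12 - 2 n$)
$U{\left(G,x \right)} = 36 + G^{2}$ ($U{\left(G,x \right)} = \left(0 G + G\right) G + 36 = \left(0 + G\right) G + 36 = G G + 36 = G^{2} + 36 = 36 + G^{2}$)
$g = 9024$ ($g = \left(36 + \left(-94\right)^{2}\right) - -152 = \left(36 + 8836\right) + 152 = 8872 + 152 = 9024$)
$g - W{\left(c \right)} = 9024 - \left(12 - 438\right) = 9024 - -426 = 9024 + 426 = 9450$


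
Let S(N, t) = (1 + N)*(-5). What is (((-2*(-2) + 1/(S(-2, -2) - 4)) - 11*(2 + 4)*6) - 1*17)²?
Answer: 166464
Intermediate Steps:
S(N, t) = -5 - 5*N
(((-2*(-2) + 1/(S(-2, -2) - 4)) - 11*(2 + 4)*6) - 1*17)² = (((-2*(-2) + 1/((-5 - 5*(-2)) - 4)) - 11*(2 + 4)*6) - 1*17)² = (((4 + 1/((-5 + 10) - 4)) - 66*6) - 17)² = (((4 + 1/(5 - 4)) - 11*36) - 17)² = (((4 + 1/1) - 396) - 17)² = (((4 + 1) - 396) - 17)² = ((5 - 396) - 17)² = (-391 - 17)² = (-408)² = 166464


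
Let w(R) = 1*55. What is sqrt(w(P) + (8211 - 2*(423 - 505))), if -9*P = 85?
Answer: sqrt(8430) ≈ 91.815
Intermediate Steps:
P = -85/9 (P = -1/9*85 = -85/9 ≈ -9.4444)
w(R) = 55
sqrt(w(P) + (8211 - 2*(423 - 505))) = sqrt(55 + (8211 - 2*(423 - 505))) = sqrt(55 + (8211 - 2*(-82))) = sqrt(55 + (8211 - 1*(-164))) = sqrt(55 + (8211 + 164)) = sqrt(55 + 8375) = sqrt(8430)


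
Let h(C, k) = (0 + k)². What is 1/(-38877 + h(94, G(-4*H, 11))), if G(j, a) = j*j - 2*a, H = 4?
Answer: 1/15879 ≈ 6.2976e-5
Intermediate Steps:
G(j, a) = j² - 2*a
h(C, k) = k²
1/(-38877 + h(94, G(-4*H, 11))) = 1/(-38877 + ((-4*4)² - 2*11)²) = 1/(-38877 + ((-16)² - 22)²) = 1/(-38877 + (256 - 22)²) = 1/(-38877 + 234²) = 1/(-38877 + 54756) = 1/15879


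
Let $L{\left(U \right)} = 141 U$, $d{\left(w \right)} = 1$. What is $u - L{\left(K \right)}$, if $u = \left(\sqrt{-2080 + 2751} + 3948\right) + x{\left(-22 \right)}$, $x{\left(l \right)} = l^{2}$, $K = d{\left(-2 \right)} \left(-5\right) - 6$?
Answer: $5983 + \sqrt{671} \approx 6008.9$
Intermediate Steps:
$K = -11$ ($K = 1 \left(-5\right) - 6 = -5 - 6 = -11$)
$u = 4432 + \sqrt{671}$ ($u = \left(\sqrt{-2080 + 2751} + 3948\right) + \left(-22\right)^{2} = \left(\sqrt{671} + 3948\right) + 484 = \left(3948 + \sqrt{671}\right) + 484 = 4432 + \sqrt{671} \approx 4457.9$)
$u - L{\left(K \right)} = \left(4432 + \sqrt{671}\right) - 141 \left(-11\right) = \left(4432 + \sqrt{671}\right) - -1551 = \left(4432 + \sqrt{671}\right) + 1551 = 5983 + \sqrt{671}$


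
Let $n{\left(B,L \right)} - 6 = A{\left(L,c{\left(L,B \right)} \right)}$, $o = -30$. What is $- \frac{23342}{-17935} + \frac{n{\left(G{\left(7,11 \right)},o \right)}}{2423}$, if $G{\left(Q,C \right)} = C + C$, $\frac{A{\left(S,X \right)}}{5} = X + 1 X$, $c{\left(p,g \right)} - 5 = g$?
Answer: $\frac{61507726}{43456505} \approx 1.4154$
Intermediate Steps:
$c{\left(p,g \right)} = 5 + g$
$A{\left(S,X \right)} = 10 X$ ($A{\left(S,X \right)} = 5 \left(X + 1 X\right) = 5 \left(X + X\right) = 5 \cdot 2 X = 10 X$)
$G{\left(Q,C \right)} = 2 C$
$n{\left(B,L \right)} = 56 + 10 B$ ($n{\left(B,L \right)} = 6 + 10 \left(5 + B\right) = 6 + \left(50 + 10 B\right) = 56 + 10 B$)
$- \frac{23342}{-17935} + \frac{n{\left(G{\left(7,11 \right)},o \right)}}{2423} = - \frac{23342}{-17935} + \frac{56 + 10 \cdot 2 \cdot 11}{2423} = \left(-23342\right) \left(- \frac{1}{17935}\right) + \left(56 + 10 \cdot 22\right) \frac{1}{2423} = \frac{23342}{17935} + \left(56 + 220\right) \frac{1}{2423} = \frac{23342}{17935} + 276 \cdot \frac{1}{2423} = \frac{23342}{17935} + \frac{276}{2423} = \frac{61507726}{43456505}$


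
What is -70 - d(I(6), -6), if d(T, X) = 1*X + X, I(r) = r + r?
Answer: -58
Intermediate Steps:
I(r) = 2*r
d(T, X) = 2*X (d(T, X) = X + X = 2*X)
-70 - d(I(6), -6) = -70 - 2*(-6) = -70 - 1*(-12) = -70 + 12 = -58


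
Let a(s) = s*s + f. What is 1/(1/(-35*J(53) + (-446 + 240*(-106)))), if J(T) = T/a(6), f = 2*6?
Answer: -1244383/48 ≈ -25925.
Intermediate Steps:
f = 12
a(s) = 12 + s**2 (a(s) = s*s + 12 = s**2 + 12 = 12 + s**2)
J(T) = T/48 (J(T) = T/(12 + 6**2) = T/(12 + 36) = T/48)
1/(1/(-35*J(53) + (-446 + 240*(-106)))) = 1/(1/(-35*53/48 + (-446 + 240*(-106)))) = 1/(1/(-35*53/48 + (-446 - 25440))) = 1/(1/(-1855/48 - 25886)) = 1/(1/(-1244383/48)) = 1/(-48/1244383) = -1244383/48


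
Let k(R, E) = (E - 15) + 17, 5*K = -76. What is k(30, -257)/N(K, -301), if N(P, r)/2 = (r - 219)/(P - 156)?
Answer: -5457/130 ≈ -41.977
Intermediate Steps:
K = -76/5 (K = (⅕)*(-76) = -76/5 ≈ -15.200)
k(R, E) = 2 + E (k(R, E) = (-15 + E) + 17 = 2 + E)
N(P, r) = 2*(-219 + r)/(-156 + P) (N(P, r) = 2*((r - 219)/(P - 156)) = 2*((-219 + r)/(-156 + P)) = 2*(-219 + r)/(-156 + P))
k(30, -257)/N(K, -301) = (2 - 257)/((2*(-219 - 301)/(-156 - 76/5))) = -255/(2*(-520)/(-856/5)) = -255/(2*(-5/856)*(-520)) = -255/650/107 = -255*107/650 = -5457/130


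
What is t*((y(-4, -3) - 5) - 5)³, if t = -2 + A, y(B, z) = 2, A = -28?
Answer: 15360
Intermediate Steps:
t = -30 (t = -2 - 28 = -30)
t*((y(-4, -3) - 5) - 5)³ = -30*((2 - 5) - 5)³ = -30*(-3 - 5)³ = -30*(-8)³ = -30*(-512) = 15360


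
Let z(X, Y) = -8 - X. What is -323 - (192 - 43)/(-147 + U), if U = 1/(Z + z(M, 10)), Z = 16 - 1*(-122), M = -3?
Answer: -6294833/19550 ≈ -321.99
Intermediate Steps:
Z = 138 (Z = 16 + 122 = 138)
U = 1/133 (U = 1/(138 + (-8 - 1*(-3))) = 1/(138 + (-8 + 3)) = 1/(138 - 5) = 1/133 ≈ 0.0075188)
-323 - (192 - 43)/(-147 + U) = -323 - (192 - 43)/(-147 + 1/133) = -323 - 149/(-19550/133) = -323 - 149*(-133)/19550 = -323 - 1*(-19817/19550) = -323 + 19817/19550 = -6294833/19550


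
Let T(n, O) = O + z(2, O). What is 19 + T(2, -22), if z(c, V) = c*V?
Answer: -47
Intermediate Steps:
z(c, V) = V*c
T(n, O) = 3*O (T(n, O) = O + O*2 = O + 2*O = 3*O)
19 + T(2, -22) = 19 + 3*(-22) = 19 - 66 = -47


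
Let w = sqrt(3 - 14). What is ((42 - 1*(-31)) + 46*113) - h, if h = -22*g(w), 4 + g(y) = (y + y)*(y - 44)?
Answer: 4699 - 1936*I*sqrt(11) ≈ 4699.0 - 6421.0*I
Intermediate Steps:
w = I*sqrt(11) (w = sqrt(-11) = I*sqrt(11) ≈ 3.3166*I)
g(y) = -4 + 2*y*(-44 + y) (g(y) = -4 + (y + y)*(y - 44) = -4 + (2*y)*(-44 + y) = -4 + 2*y*(-44 + y))
h = 572 + 1936*I*sqrt(11) (h = -22*(-4 - 88*I*sqrt(11) + 2*(I*sqrt(11))**2) = -22*(-4 - 88*I*sqrt(11) + 2*(-11)) = -22*(-4 - 88*I*sqrt(11) - 22) = -22*(-26 - 88*I*sqrt(11)) = 572 + 1936*I*sqrt(11) ≈ 572.0 + 6421.0*I)
((42 - 1*(-31)) + 46*113) - h = ((42 - 1*(-31)) + 46*113) - (572 + 1936*I*sqrt(11)) = ((42 + 31) + 5198) + (-572 - 1936*I*sqrt(11)) = (73 + 5198) + (-572 - 1936*I*sqrt(11)) = 5271 + (-572 - 1936*I*sqrt(11)) = 4699 - 1936*I*sqrt(11)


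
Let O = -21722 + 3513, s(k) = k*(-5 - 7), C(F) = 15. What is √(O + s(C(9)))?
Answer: I*√18389 ≈ 135.61*I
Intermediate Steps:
s(k) = -12*k (s(k) = k*(-12) = -12*k)
O = -18209
√(O + s(C(9))) = √(-18209 - 12*15) = √(-18209 - 180) = √(-18389) = I*√18389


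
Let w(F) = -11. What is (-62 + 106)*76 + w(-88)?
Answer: 3333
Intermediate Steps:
(-62 + 106)*76 + w(-88) = (-62 + 106)*76 - 11 = 44*76 - 11 = 3344 - 11 = 3333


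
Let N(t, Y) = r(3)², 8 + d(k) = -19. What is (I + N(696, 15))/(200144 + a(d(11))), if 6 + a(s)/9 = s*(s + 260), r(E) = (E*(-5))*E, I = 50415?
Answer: 52440/143471 ≈ 0.36551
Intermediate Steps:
d(k) = -27 (d(k) = -8 - 19 = -27)
r(E) = -5*E² (r(E) = (-5*E)*E = -5*E²)
N(t, Y) = 2025 (N(t, Y) = (-5*3²)² = (-5*9)² = (-45)² = 2025)
a(s) = -54 + 9*s*(260 + s) (a(s) = -54 + 9*(s*(s + 260)) = -54 + 9*(s*(260 + s)) = -54 + 9*s*(260 + s))
(I + N(696, 15))/(200144 + a(d(11))) = (50415 + 2025)/(200144 + (-54 + 9*(-27)² + 2340*(-27))) = 52440/(200144 + (-54 + 9*729 - 63180)) = 52440/(200144 + (-54 + 6561 - 63180)) = 52440/(200144 - 56673) = 52440/143471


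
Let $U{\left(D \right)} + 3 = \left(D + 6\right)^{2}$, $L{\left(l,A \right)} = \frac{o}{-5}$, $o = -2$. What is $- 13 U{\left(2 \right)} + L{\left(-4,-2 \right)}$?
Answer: $- \frac{3963}{5} \approx -792.6$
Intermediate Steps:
$L{\left(l,A \right)} = \frac{2}{5}$ ($L{\left(l,A \right)} = - \frac{2}{-5} = \left(-2\right) \left(- \frac{1}{5}\right) = \frac{2}{5}$)
$U{\left(D \right)} = -3 + \left(6 + D\right)^{2}$ ($U{\left(D \right)} = -3 + \left(D + 6\right)^{2} = -3 + \left(6 + D\right)^{2}$)
$- 13 U{\left(2 \right)} + L{\left(-4,-2 \right)} = - 13 \left(-3 + \left(6 + 2\right)^{2}\right) + \frac{2}{5} = - 13 \left(-3 + 8^{2}\right) + \frac{2}{5} = - 13 \left(-3 + 64\right) + \frac{2}{5} = \left(-13\right) 61 + \frac{2}{5} = -793 + \frac{2}{5} = - \frac{3963}{5}$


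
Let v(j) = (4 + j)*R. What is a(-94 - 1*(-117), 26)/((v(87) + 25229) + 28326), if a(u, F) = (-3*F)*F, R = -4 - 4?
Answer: -676/17609 ≈ -0.038389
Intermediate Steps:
R = -8
v(j) = -32 - 8*j (v(j) = (4 + j)*(-8) = -32 - 8*j)
a(u, F) = -3*F²
a(-94 - 1*(-117), 26)/((v(87) + 25229) + 28326) = (-3*26²)/(((-32 - 8*87) + 25229) + 28326) = (-3*676)/(((-32 - 696) + 25229) + 28326) = -2028/((-728 + 25229) + 28326) = -2028/(24501 + 28326) = -2028/52827 = -2028*1/52827 = -676/17609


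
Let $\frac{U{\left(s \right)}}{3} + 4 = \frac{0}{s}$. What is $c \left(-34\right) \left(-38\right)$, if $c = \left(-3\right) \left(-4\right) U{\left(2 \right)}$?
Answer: $-186048$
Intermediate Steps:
$U{\left(s \right)} = -12$ ($U{\left(s \right)} = -12 + 3 \frac{0}{s} = -12 + 3 \cdot 0 = -12 + 0 = -12$)
$c = -144$ ($c = \left(-3\right) \left(-4\right) \left(-12\right) = 12 \left(-12\right) = -144$)
$c \left(-34\right) \left(-38\right) = \left(-144\right) \left(-34\right) \left(-38\right) = 4896 \left(-38\right) = -186048$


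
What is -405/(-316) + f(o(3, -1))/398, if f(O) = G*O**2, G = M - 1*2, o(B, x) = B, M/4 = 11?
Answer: 140319/62884 ≈ 2.2314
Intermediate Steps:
M = 44 (M = 4*11 = 44)
G = 42 (G = 44 - 1*2 = 44 - 2 = 42)
f(O) = 42*O**2
-405/(-316) + f(o(3, -1))/398 = -405/(-316) + (42*3**2)/398 = -405*(-1/316) + (42*9)*(1/398) = 405/316 + 378*(1/398) = 405/316 + 189/199 = 140319/62884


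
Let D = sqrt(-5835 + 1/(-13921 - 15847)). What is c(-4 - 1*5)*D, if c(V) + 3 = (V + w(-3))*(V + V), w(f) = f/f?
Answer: 141*I*sqrt(347392562)/244 ≈ 10771.0*I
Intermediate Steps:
w(f) = 1
c(V) = -3 + 2*V*(1 + V) (c(V) = -3 + (V + 1)*(V + V) = -3 + (1 + V)*(2*V) = -3 + 2*V*(1 + V))
D = I*sqrt(347392562)/244 (D = sqrt(-5835 + 1/(-29768)) = sqrt(-5835 - 1/29768) = sqrt(-173696281/29768) = I*sqrt(347392562)/244 ≈ 76.387*I)
c(-4 - 1*5)*D = (-3 + 2*(-4 - 1*5) + 2*(-4 - 1*5)**2)*(I*sqrt(347392562)/244) = (-3 + 2*(-4 - 5) + 2*(-4 - 5)**2)*(I*sqrt(347392562)/244) = (-3 + 2*(-9) + 2*(-9)**2)*(I*sqrt(347392562)/244) = (-3 - 18 + 2*81)*(I*sqrt(347392562)/244) = (-3 - 18 + 162)*(I*sqrt(347392562)/244) = 141*(I*sqrt(347392562)/244) = 141*I*sqrt(347392562)/244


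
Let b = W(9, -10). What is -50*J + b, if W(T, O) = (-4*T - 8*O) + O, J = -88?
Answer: 4434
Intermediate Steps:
W(T, O) = -7*O - 4*T (W(T, O) = (-8*O - 4*T) + O = -7*O - 4*T)
b = 34 (b = -7*(-10) - 4*9 = 70 - 36 = 34)
-50*J + b = -50*(-88) + 34 = 4400 + 34 = 4434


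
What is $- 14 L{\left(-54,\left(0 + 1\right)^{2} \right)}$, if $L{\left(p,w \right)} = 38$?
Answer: $-532$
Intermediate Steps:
$- 14 L{\left(-54,\left(0 + 1\right)^{2} \right)} = \left(-14\right) 38 = -532$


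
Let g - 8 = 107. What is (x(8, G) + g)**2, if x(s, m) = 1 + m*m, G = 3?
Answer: 15625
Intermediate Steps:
g = 115 (g = 8 + 107 = 115)
x(s, m) = 1 + m**2
(x(8, G) + g)**2 = ((1 + 3**2) + 115)**2 = ((1 + 9) + 115)**2 = (10 + 115)**2 = 125**2 = 15625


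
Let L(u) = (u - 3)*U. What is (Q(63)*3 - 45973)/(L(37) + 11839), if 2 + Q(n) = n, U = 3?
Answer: -45790/11941 ≈ -3.8347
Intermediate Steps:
L(u) = -9 + 3*u (L(u) = (u - 3)*3 = (-3 + u)*3 = -9 + 3*u)
Q(n) = -2 + n
(Q(63)*3 - 45973)/(L(37) + 11839) = ((-2 + 63)*3 - 45973)/((-9 + 3*37) + 11839) = (61*3 - 45973)/((-9 + 111) + 11839) = (183 - 45973)/(102 + 11839) = -45790/11941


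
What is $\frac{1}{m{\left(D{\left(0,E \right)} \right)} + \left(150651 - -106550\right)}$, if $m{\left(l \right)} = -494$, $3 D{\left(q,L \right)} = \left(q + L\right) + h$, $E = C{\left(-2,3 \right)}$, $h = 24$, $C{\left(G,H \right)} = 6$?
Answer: $\frac{1}{256707} \approx 3.8955 \cdot 10^{-6}$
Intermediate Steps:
$E = 6$
$D{\left(q,L \right)} = 8 + \frac{L}{3} + \frac{q}{3}$ ($D{\left(q,L \right)} = \frac{\left(q + L\right) + 24}{3} = \frac{\left(L + q\right) + 24}{3} = \frac{24 + L + q}{3} = 8 + \frac{L}{3} + \frac{q}{3}$)
$\frac{1}{m{\left(D{\left(0,E \right)} \right)} + \left(150651 - -106550\right)} = \frac{1}{-494 + \left(150651 - -106550\right)} = \frac{1}{-494 + \left(150651 + 106550\right)} = \frac{1}{-494 + 257201} = \frac{1}{256707}$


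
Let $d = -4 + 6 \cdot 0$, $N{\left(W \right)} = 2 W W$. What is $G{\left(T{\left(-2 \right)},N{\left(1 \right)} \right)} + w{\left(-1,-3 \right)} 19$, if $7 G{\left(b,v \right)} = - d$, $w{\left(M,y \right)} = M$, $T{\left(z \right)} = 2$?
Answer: $- \frac{129}{7} \approx -18.429$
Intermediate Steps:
$N{\left(W \right)} = 2 W^{2}$
$d = -4$ ($d = -4 + 0 = -4$)
$G{\left(b,v \right)} = \frac{4}{7}$ ($G{\left(b,v \right)} = \frac{\left(-1\right) \left(-4\right)}{7} = \frac{1}{7} \cdot 4 = \frac{4}{7}$)
$G{\left(T{\left(-2 \right)},N{\left(1 \right)} \right)} + w{\left(-1,-3 \right)} 19 = \frac{4}{7} - 19 = - \frac{129}{7}$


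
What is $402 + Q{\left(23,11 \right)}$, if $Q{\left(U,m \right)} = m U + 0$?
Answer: $655$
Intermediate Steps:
$Q{\left(U,m \right)} = U m$ ($Q{\left(U,m \right)} = U m + 0 = U m$)
$402 + Q{\left(23,11 \right)} = 402 + 23 \cdot 11 = 402 + 253 = 655$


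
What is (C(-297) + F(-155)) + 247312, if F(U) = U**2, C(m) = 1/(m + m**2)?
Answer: 23853778345/87912 ≈ 2.7134e+5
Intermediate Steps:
(C(-297) + F(-155)) + 247312 = (1/((-297)*(1 - 297)) + (-155)**2) + 247312 = (-1/297/(-296) + 24025) + 247312 = (-1/297*(-1/296) + 24025) + 247312 = (1/87912 + 24025) + 247312 = 2112085801/87912 + 247312 = 23853778345/87912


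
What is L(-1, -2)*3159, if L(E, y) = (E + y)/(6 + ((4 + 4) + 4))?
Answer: -1053/2 ≈ -526.50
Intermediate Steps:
L(E, y) = E/18 + y/18 (L(E, y) = (E + y)/(6 + (8 + 4)) = (E + y)/(6 + 12) = (E + y)/18 = (E + y)*(1/18) = E/18 + y/18)
L(-1, -2)*3159 = ((1/18)*(-1) + (1/18)*(-2))*3159 = (-1/18 - ⅑)*3159 = -⅙*3159 = -1053/2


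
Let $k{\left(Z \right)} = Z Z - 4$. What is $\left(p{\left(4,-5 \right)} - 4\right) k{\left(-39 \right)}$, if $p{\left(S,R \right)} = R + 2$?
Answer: $-10619$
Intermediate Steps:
$k{\left(Z \right)} = -4 + Z^{2}$ ($k{\left(Z \right)} = Z^{2} - 4 = -4 + Z^{2}$)
$p{\left(S,R \right)} = 2 + R$
$\left(p{\left(4,-5 \right)} - 4\right) k{\left(-39 \right)} = \left(\left(2 - 5\right) - 4\right) \left(-4 + \left(-39\right)^{2}\right) = \left(-3 - 4\right) \left(-4 + 1521\right) = \left(-7\right) 1517 = -10619$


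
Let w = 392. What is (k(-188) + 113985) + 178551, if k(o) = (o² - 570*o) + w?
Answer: 435432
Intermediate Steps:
k(o) = 392 + o² - 570*o (k(o) = (o² - 570*o) + 392 = 392 + o² - 570*o)
(k(-188) + 113985) + 178551 = ((392 + (-188)² - 570*(-188)) + 113985) + 178551 = ((392 + 35344 + 107160) + 113985) + 178551 = (142896 + 113985) + 178551 = 256881 + 178551 = 435432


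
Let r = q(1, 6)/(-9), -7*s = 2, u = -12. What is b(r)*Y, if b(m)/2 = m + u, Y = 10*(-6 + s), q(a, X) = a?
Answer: 95920/63 ≈ 1522.5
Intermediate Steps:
s = -2/7 (s = -⅐*2 = -2/7 ≈ -0.28571)
Y = -440/7 (Y = 10*(-6 - 2/7) = 10*(-44/7) = -440/7 ≈ -62.857)
r = -⅑ (r = 1/(-9) = 1*(-⅑) = -⅑ ≈ -0.11111)
b(m) = -24 + 2*m (b(m) = 2*(m - 12) = 2*(-12 + m) = -24 + 2*m)
b(r)*Y = (-24 + 2*(-⅑))*(-440/7) = (-24 - 2/9)*(-440/7) = -218/9*(-440/7) = 95920/63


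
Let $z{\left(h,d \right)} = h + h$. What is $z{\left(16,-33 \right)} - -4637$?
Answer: $4669$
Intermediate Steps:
$z{\left(h,d \right)} = 2 h$
$z{\left(16,-33 \right)} - -4637 = 2 \cdot 16 - -4637 = 32 + 4637 = 4669$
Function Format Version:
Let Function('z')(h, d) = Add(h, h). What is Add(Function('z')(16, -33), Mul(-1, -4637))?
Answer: 4669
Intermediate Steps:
Function('z')(h, d) = Mul(2, h)
Add(Function('z')(16, -33), Mul(-1, -4637)) = Add(Mul(2, 16), Mul(-1, -4637)) = Add(32, 4637) = 4669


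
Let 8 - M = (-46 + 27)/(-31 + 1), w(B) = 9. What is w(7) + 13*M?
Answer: 3143/30 ≈ 104.77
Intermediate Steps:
M = 221/30 (M = 8 - (-46 + 27)/(-31 + 1) = 8 - (-19)/(-30) = 8 - (-19)*(-1)/30 = 8 - 1*19/30 = 8 - 19/30 = 221/30 ≈ 7.3667)
w(7) + 13*M = 9 + 13*(221/30) = 9 + 2873/30 = 3143/30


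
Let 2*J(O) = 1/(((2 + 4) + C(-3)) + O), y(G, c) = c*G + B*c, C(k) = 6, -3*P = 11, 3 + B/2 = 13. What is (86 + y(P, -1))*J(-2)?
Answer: 209/60 ≈ 3.4833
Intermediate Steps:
B = 20 (B = -6 + 2*13 = -6 + 26 = 20)
P = -11/3 (P = -⅓*11 = -11/3 ≈ -3.6667)
y(G, c) = 20*c + G*c (y(G, c) = c*G + 20*c = G*c + 20*c = 20*c + G*c)
J(O) = 1/(2*(12 + O)) (J(O) = 1/(2*(((2 + 4) + 6) + O)) = 1/(2*((6 + 6) + O)) = 1/(2*(12 + O)))
(86 + y(P, -1))*J(-2) = (86 - (20 - 11/3))*(1/(2*(12 - 2))) = (86 - 1*49/3)*((½)/10) = (86 - 49/3)*((½)*(⅒)) = (209/3)*(1/20) = 209/60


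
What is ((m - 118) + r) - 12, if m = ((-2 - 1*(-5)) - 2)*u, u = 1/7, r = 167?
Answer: 260/7 ≈ 37.143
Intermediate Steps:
u = 1/7 ≈ 0.14286
m = 1/7 (m = ((-2 - 1*(-5)) - 2)*(1/7) = ((-2 + 5) - 2)*(1/7) = (3 - 2)*(1/7) = 1*(1/7) = 1/7 ≈ 0.14286)
((m - 118) + r) - 12 = ((1/7 - 118) + 167) - 12 = (-825/7 + 167) - 12 = 344/7 - 12 = 260/7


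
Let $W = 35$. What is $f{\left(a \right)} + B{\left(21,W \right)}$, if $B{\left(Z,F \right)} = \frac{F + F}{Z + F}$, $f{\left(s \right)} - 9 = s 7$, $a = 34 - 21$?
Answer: $\frac{405}{4} \approx 101.25$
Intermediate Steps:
$a = 13$
$f{\left(s \right)} = 9 + 7 s$ ($f{\left(s \right)} = 9 + s 7 = 9 + 7 s$)
$B{\left(Z,F \right)} = \frac{2 F}{F + Z}$
$f{\left(a \right)} + B{\left(21,W \right)} = \left(9 + 7 \cdot 13\right) + 2 \cdot 35 \frac{1}{35 + 21} = \left(9 + 91\right) + 2 \cdot 35 \cdot \frac{1}{56} = 100 + 2 \cdot 35 \cdot \frac{1}{56} = 100 + \frac{5}{4} = \frac{405}{4}$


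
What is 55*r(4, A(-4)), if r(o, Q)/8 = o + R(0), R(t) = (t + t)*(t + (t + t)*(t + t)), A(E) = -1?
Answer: 1760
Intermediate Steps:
R(t) = 2*t*(t + 4*t**2) (R(t) = (2*t)*(t + (2*t)*(2*t)) = (2*t)*(t + 4*t**2) = 2*t*(t + 4*t**2))
r(o, Q) = 8*o (r(o, Q) = 8*(o + 0**2*(2 + 8*0)) = 8*(o + 0*(2 + 0)) = 8*(o + 0*2) = 8*(o + 0) = 8*o)
55*r(4, A(-4)) = 55*(8*4) = 55*32 = 1760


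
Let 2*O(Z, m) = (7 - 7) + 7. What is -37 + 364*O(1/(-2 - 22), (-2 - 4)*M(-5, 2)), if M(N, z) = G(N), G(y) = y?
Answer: 1237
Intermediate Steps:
M(N, z) = N
O(Z, m) = 7/2 (O(Z, m) = ((7 - 7) + 7)/2 = (0 + 7)/2 = (½)*7 = 7/2)
-37 + 364*O(1/(-2 - 22), (-2 - 4)*M(-5, 2)) = -37 + 364*(7/2) = -37 + 1274 = 1237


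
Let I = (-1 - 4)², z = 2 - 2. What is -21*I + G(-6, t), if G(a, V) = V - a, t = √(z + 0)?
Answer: -519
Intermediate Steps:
z = 0
I = 25 (I = (-5)² = 25)
t = 0 (t = √(0 + 0) = √0 = 0)
-21*I + G(-6, t) = -21*25 + (0 - 1*(-6)) = -525 + (0 + 6) = -525 + 6 = -519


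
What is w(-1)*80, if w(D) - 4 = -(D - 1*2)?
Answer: 560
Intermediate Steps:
w(D) = 6 - D (w(D) = 4 - (D - 1*2) = 4 - (D - 2) = 4 - (-2 + D) = 4 + (2 - D) = 6 - D)
w(-1)*80 = (6 - 1*(-1))*80 = (6 + 1)*80 = 7*80 = 560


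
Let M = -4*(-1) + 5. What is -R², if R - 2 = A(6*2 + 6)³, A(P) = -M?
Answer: -528529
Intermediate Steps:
M = 9 (M = 4 + 5 = 9)
A(P) = -9 (A(P) = -1*9 = -9)
R = -727 (R = 2 + (-9)³ = 2 - 729 = -727)
-R² = -1*(-727)² = -1*528529 = -528529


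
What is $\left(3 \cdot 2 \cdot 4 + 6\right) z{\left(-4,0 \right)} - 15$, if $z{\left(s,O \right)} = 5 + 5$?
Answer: $285$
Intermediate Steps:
$z{\left(s,O \right)} = 10$
$\left(3 \cdot 2 \cdot 4 + 6\right) z{\left(-4,0 \right)} - 15 = \left(3 \cdot 2 \cdot 4 + 6\right) 10 - 15 = \left(3 \cdot 8 + 6\right) 10 - 15 = \left(24 + 6\right) 10 - 15 = 30 \cdot 10 - 15 = 300 - 15 = 285$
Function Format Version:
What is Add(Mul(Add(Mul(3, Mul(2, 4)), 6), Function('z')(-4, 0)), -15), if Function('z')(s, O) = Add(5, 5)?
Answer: 285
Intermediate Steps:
Function('z')(s, O) = 10
Add(Mul(Add(Mul(3, Mul(2, 4)), 6), Function('z')(-4, 0)), -15) = Add(Mul(Add(Mul(3, Mul(2, 4)), 6), 10), -15) = Add(Mul(Add(Mul(3, 8), 6), 10), -15) = Add(Mul(Add(24, 6), 10), -15) = Add(Mul(30, 10), -15) = Add(300, -15) = 285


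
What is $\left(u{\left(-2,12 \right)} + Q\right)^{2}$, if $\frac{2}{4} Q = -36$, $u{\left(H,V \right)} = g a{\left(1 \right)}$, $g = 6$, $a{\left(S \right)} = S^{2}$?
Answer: $4356$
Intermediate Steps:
$u{\left(H,V \right)} = 6$ ($u{\left(H,V \right)} = 6 \cdot 1^{2} = 6 \cdot 1 = 6$)
$Q = -72$ ($Q = 2 \left(-36\right) = -72$)
$\left(u{\left(-2,12 \right)} + Q\right)^{2} = \left(6 - 72\right)^{2} = \left(-66\right)^{2} = 4356$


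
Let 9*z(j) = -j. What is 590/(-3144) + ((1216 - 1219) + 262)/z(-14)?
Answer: 261443/1572 ≈ 166.31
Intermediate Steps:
z(j) = -j/9 (z(j) = (-j)/9 = -j/9)
590/(-3144) + ((1216 - 1219) + 262)/z(-14) = 590/(-3144) + ((1216 - 1219) + 262)/((-⅑*(-14))) = 590*(-1/3144) + (-3 + 262)/(14/9) = -295/1572 + 259*(9/14) = -295/1572 + 333/2 = 261443/1572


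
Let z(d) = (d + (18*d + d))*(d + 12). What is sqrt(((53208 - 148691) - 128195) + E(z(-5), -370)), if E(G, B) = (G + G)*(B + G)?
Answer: sqrt(1274322) ≈ 1128.9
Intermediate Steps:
z(d) = 20*d*(12 + d) (z(d) = (d + 19*d)*(12 + d) = (20*d)*(12 + d) = 20*d*(12 + d))
E(G, B) = 2*G*(B + G) (E(G, B) = (2*G)*(B + G) = 2*G*(B + G))
sqrt(((53208 - 148691) - 128195) + E(z(-5), -370)) = sqrt(((53208 - 148691) - 128195) + 2*(20*(-5)*(12 - 5))*(-370 + 20*(-5)*(12 - 5))) = sqrt((-95483 - 128195) + 2*(20*(-5)*7)*(-370 + 20*(-5)*7)) = sqrt(-223678 + 2*(-700)*(-370 - 700)) = sqrt(-223678 + 2*(-700)*(-1070)) = sqrt(-223678 + 1498000) = sqrt(1274322)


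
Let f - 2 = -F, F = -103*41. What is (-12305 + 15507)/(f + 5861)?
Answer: 1601/5043 ≈ 0.31747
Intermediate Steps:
F = -4223
f = 4225 (f = 2 - 1*(-4223) = 2 + 4223 = 4225)
(-12305 + 15507)/(f + 5861) = (-12305 + 15507)/(4225 + 5861) = 3202/10086 = 3202*(1/10086) = 1601/5043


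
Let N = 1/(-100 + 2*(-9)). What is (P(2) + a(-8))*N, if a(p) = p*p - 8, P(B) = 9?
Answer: -65/118 ≈ -0.55085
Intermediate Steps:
a(p) = -8 + p² (a(p) = p² - 8 = -8 + p²)
N = -1/118 (N = 1/(-100 - 18) = 1/(-118) = -1/118 ≈ -0.0084746)
(P(2) + a(-8))*N = (9 + (-8 + (-8)²))*(-1/118) = (9 + (-8 + 64))*(-1/118) = (9 + 56)*(-1/118) = 65*(-1/118) = -65/118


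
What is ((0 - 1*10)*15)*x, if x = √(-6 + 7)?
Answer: -150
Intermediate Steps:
x = 1 (x = √1 = 1)
((0 - 1*10)*15)*x = ((0 - 1*10)*15)*1 = ((0 - 10)*15)*1 = -10*15*1 = -150*1 = -150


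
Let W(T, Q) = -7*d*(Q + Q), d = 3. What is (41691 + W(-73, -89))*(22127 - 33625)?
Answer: -522342642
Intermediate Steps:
W(T, Q) = -42*Q (W(T, Q) = -21*(Q + Q) = -21*2*Q = -42*Q)
(41691 + W(-73, -89))*(22127 - 33625) = (41691 - 42*(-89))*(22127 - 33625) = (41691 + 3738)*(-11498) = 45429*(-11498) = -522342642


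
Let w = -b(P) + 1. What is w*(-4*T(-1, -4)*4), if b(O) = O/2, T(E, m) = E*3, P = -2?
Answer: 96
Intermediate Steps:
T(E, m) = 3*E
b(O) = O/2 (b(O) = O*(½) = O/2)
w = 2 (w = -(-2)/2 + 1 = -1*(-1) + 1 = 1 + 1 = 2)
w*(-4*T(-1, -4)*4) = 2*(-12*(-1)*4) = 2*(-4*(-3)*4) = 2*(12*4) = 2*48 = 96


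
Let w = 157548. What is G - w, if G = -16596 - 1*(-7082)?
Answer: -167062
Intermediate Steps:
G = -9514 (G = -16596 + 7082 = -9514)
G - w = -9514 - 1*157548 = -9514 - 157548 = -167062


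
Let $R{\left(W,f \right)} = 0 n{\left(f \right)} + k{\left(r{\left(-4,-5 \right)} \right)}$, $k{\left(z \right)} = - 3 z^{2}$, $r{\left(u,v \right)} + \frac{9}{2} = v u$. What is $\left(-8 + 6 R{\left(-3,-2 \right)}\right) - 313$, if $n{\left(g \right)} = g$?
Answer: $- \frac{9291}{2} \approx -4645.5$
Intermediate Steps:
$r{\left(u,v \right)} = - \frac{9}{2} + u v$ ($r{\left(u,v \right)} = - \frac{9}{2} + v u = - \frac{9}{2} + u v$)
$R{\left(W,f \right)} = - \frac{2883}{4}$ ($R{\left(W,f \right)} = 0 f - 3 \left(- \frac{9}{2} - -20\right)^{2} = 0 - 3 \left(- \frac{9}{2} + 20\right)^{2} = 0 - 3 \left(\frac{31}{2}\right)^{2} = 0 - \frac{2883}{4} = - \frac{2883}{4}$)
$\left(-8 + 6 R{\left(-3,-2 \right)}\right) - 313 = \left(-8 + 6 \left(- \frac{2883}{4}\right)\right) - 313 = \left(-8 - \frac{8649}{2}\right) - 313 = - \frac{8665}{2} - 313 = - \frac{9291}{2}$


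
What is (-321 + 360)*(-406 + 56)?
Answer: -13650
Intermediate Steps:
(-321 + 360)*(-406 + 56) = 39*(-350) = -13650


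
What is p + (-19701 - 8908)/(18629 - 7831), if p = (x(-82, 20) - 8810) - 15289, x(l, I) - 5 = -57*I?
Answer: -272505341/10798 ≈ -25237.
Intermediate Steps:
x(l, I) = 5 - 57*I
p = -25234 (p = ((5 - 57*20) - 8810) - 15289 = ((5 - 1140) - 8810) - 15289 = (-1135 - 8810) - 15289 = -9945 - 15289 = -25234)
p + (-19701 - 8908)/(18629 - 7831) = -25234 + (-19701 - 8908)/(18629 - 7831) = -25234 - 28609/10798 = -272505341/10798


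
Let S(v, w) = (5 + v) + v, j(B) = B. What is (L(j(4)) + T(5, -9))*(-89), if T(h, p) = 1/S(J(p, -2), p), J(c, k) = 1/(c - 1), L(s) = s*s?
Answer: -34621/24 ≈ -1442.5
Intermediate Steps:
L(s) = s²
J(c, k) = 1/(-1 + c)
S(v, w) = 5 + 2*v
T(h, p) = 1/(5 + 2/(-1 + p))
(L(j(4)) + T(5, -9))*(-89) = (4² + (-1 - 9)/(-3 + 5*(-9)))*(-89) = (16 - 10/(-3 - 45))*(-89) = (16 - 10/(-48))*(-89) = (16 - 1/48*(-10))*(-89) = (16 + 5/24)*(-89) = (389/24)*(-89) = -34621/24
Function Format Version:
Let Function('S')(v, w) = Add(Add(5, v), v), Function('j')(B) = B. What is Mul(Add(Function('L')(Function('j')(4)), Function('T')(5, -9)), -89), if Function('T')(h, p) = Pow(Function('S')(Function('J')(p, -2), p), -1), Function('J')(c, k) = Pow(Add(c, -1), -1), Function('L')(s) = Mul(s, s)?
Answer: Rational(-34621, 24) ≈ -1442.5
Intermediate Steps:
Function('L')(s) = Pow(s, 2)
Function('J')(c, k) = Pow(Add(-1, c), -1)
Function('S')(v, w) = Add(5, Mul(2, v))
Function('T')(h, p) = Pow(Add(5, Mul(2, Pow(Add(-1, p), -1))), -1)
Mul(Add(Function('L')(Function('j')(4)), Function('T')(5, -9)), -89) = Mul(Add(Pow(4, 2), Mul(Pow(Add(-3, Mul(5, -9)), -1), Add(-1, -9))), -89) = Mul(Add(16, Mul(Pow(Add(-3, -45), -1), -10)), -89) = Mul(Add(16, Mul(Pow(-48, -1), -10)), -89) = Mul(Add(16, Mul(Rational(-1, 48), -10)), -89) = Mul(Add(16, Rational(5, 24)), -89) = Mul(Rational(389, 24), -89) = Rational(-34621, 24)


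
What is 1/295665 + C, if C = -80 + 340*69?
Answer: 6912647701/295665 ≈ 23380.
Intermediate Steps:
C = 23380 (C = -80 + 23460 = 23380)
1/295665 + C = 1/295665 + 23380 = 6912647701/295665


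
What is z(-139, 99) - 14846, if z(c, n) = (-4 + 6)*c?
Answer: -15124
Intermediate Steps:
z(c, n) = 2*c
z(-139, 99) - 14846 = 2*(-139) - 14846 = -278 - 14846 = -15124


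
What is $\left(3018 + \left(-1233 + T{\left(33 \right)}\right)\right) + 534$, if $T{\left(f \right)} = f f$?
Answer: $3408$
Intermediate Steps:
$T{\left(f \right)} = f^{2}$
$\left(3018 + \left(-1233 + T{\left(33 \right)}\right)\right) + 534 = \left(3018 - \left(1233 - 33^{2}\right)\right) + 534 = \left(3018 + \left(-1233 + 1089\right)\right) + 534 = \left(3018 - 144\right) + 534 = 2874 + 534 = 3408$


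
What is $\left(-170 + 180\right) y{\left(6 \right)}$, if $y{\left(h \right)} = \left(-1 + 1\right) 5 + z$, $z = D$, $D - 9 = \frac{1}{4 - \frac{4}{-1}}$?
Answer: $\frac{365}{4} \approx 91.25$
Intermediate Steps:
$D = \frac{73}{8}$ ($D = 9 + \frac{1}{4 - \frac{4}{-1}} = 9 + \frac{1}{4 - -4} = 9 + \frac{1}{4 + 4} = 9 + \frac{1}{8} = \frac{73}{8} \approx 9.125$)
$z = \frac{73}{8} \approx 9.125$
$y{\left(h \right)} = \frac{73}{8}$ ($y{\left(h \right)} = \left(-1 + 1\right) 5 + \frac{73}{8} = 0 \cdot 5 + \frac{73}{8} = 0 + \frac{73}{8} = \frac{73}{8}$)
$\left(-170 + 180\right) y{\left(6 \right)} = \left(-170 + 180\right) \frac{73}{8} = 10 \cdot \frac{73}{8} = \frac{365}{4}$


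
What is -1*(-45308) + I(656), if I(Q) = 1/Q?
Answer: 29722049/656 ≈ 45308.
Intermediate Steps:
-1*(-45308) + I(656) = -1*(-45308) + 1/656 = 45308 + 1/656 = 29722049/656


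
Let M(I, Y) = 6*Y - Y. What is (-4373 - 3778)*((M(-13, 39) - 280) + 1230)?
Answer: -9332895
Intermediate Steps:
M(I, Y) = 5*Y
(-4373 - 3778)*((M(-13, 39) - 280) + 1230) = (-4373 - 3778)*((5*39 - 280) + 1230) = -8151*((195 - 280) + 1230) = -8151*(-85 + 1230) = -8151*1145 = -9332895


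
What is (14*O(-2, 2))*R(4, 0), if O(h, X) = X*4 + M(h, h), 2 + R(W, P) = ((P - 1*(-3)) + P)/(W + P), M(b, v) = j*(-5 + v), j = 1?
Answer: -35/2 ≈ -17.500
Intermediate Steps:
M(b, v) = -5 + v (M(b, v) = 1*(-5 + v) = -5 + v)
R(W, P) = -2 + (3 + 2*P)/(P + W) (R(W, P) = -2 + ((P - 1*(-3)) + P)/(W + P) = -2 + ((P + 3) + P)/(P + W) = -2 + ((3 + P) + P)/(P + W) = -2 + (3 + 2*P)/(P + W))
O(h, X) = -5 + h + 4*X (O(h, X) = X*4 + (-5 + h) = 4*X + (-5 + h) = -5 + h + 4*X)
(14*O(-2, 2))*R(4, 0) = (14*(-5 - 2 + 4*2))*((3 - 2*4)/(0 + 4)) = (14*(-5 - 2 + 8))*((3 - 8)/4) = (14*1)*((¼)*(-5)) = 14*(-5/4) = -35/2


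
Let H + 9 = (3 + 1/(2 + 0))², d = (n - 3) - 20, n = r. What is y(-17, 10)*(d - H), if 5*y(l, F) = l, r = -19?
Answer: 3077/20 ≈ 153.85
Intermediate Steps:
n = -19
y(l, F) = l/5
d = -42 (d = (-19 - 3) - 20 = -22 - 20 = -42)
H = 13/4 (H = -9 + (3 + 1/(2 + 0))² = -9 + (3 + 1/2)² = -9 + (3 + ½)² = -9 + (7/2)² = -9 + 49/4 = 13/4 ≈ 3.2500)
y(-17, 10)*(d - H) = ((⅕)*(-17))*(-42 - 1*13/4) = -17*(-42 - 13/4)/5 = -17/5*(-181/4) = 3077/20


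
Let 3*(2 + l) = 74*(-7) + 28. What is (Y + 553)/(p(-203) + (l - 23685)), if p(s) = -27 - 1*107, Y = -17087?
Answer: 7086/10279 ≈ 0.68937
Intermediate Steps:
p(s) = -134 (p(s) = -27 - 107 = -134)
l = -496/3 (l = -2 + (74*(-7) + 28)/3 = -2 + (-518 + 28)/3 = -2 + (⅓)*(-490) = -2 - 490/3 = -496/3 ≈ -165.33)
(Y + 553)/(p(-203) + (l - 23685)) = (-17087 + 553)/(-134 + (-496/3 - 23685)) = -16534/(-134 - 71551/3) = -16534/(-71953/3) = -16534*(-3/71953) = 7086/10279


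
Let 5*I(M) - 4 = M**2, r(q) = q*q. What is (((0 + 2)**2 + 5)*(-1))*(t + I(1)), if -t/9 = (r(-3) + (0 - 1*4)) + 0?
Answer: 396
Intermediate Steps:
r(q) = q**2
I(M) = 4/5 + M**2/5
t = -45 (t = -9*(((-3)**2 + (0 - 1*4)) + 0) = -9*((9 + (0 - 4)) + 0) = -9*((9 - 4) + 0) = -9*(5 + 0) = -9*5 = -45)
(((0 + 2)**2 + 5)*(-1))*(t + I(1)) = (((0 + 2)**2 + 5)*(-1))*(-45 + (4/5 + (1/5)*1**2)) = ((2**2 + 5)*(-1))*(-45 + (4/5 + (1/5)*1)) = ((4 + 5)*(-1))*(-45 + (4/5 + 1/5)) = (9*(-1))*(-45 + 1) = -9*(-44) = 396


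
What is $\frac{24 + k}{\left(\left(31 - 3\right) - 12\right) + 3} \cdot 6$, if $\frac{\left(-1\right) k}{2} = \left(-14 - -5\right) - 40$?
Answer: $\frac{732}{19} \approx 38.526$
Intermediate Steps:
$k = 98$ ($k = - 2 \left(\left(-14 - -5\right) - 40\right) = - 2 \left(\left(-14 + 5\right) - 40\right) = - 2 \left(-9 - 40\right) = \left(-2\right) \left(-49\right) = 98$)
$\frac{24 + k}{\left(\left(31 - 3\right) - 12\right) + 3} \cdot 6 = \frac{24 + 98}{\left(\left(31 - 3\right) - 12\right) + 3} \cdot 6 = \frac{122}{\left(28 - 12\right) + 3} \cdot 6 = \frac{122}{16 + 3} \cdot 6 = \frac{122}{19} \cdot 6 = \frac{732}{19}$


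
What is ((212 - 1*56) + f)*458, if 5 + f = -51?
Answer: 45800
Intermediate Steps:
f = -56 (f = -5 - 51 = -56)
((212 - 1*56) + f)*458 = ((212 - 1*56) - 56)*458 = ((212 - 56) - 56)*458 = (156 - 56)*458 = 100*458 = 45800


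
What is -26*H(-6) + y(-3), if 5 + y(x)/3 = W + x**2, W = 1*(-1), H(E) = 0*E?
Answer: 9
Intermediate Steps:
H(E) = 0
W = -1
y(x) = -18 + 3*x**2 (y(x) = -15 + 3*(-1 + x**2) = -15 + (-3 + 3*x**2) = -18 + 3*x**2)
-26*H(-6) + y(-3) = -26*0 + (-18 + 3*(-3)**2) = 0 + (-18 + 3*9) = 0 + (-18 + 27) = 0 + 9 = 9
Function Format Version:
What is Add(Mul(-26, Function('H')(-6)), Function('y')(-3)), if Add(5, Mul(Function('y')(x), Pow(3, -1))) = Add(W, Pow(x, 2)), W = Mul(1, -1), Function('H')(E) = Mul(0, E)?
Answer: 9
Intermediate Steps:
Function('H')(E) = 0
W = -1
Function('y')(x) = Add(-18, Mul(3, Pow(x, 2))) (Function('y')(x) = Add(-15, Mul(3, Add(-1, Pow(x, 2)))) = Add(-15, Add(-3, Mul(3, Pow(x, 2)))) = Add(-18, Mul(3, Pow(x, 2))))
Add(Mul(-26, Function('H')(-6)), Function('y')(-3)) = Add(Mul(-26, 0), Add(-18, Mul(3, Pow(-3, 2)))) = Add(0, Add(-18, Mul(3, 9))) = Add(0, Add(-18, 27)) = Add(0, 9) = 9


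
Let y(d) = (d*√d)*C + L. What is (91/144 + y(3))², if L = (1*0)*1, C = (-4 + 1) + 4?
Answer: 568153/20736 + 91*√3/24 ≈ 33.967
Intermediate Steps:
C = 1 (C = -3 + 4 = 1)
L = 0 (L = 0*1 = 0)
y(d) = d^(3/2) (y(d) = (d*√d)*1 + 0 = d^(3/2)*1 + 0 = d^(3/2) + 0 = d^(3/2))
(91/144 + y(3))² = (91/144 + 3^(3/2))² = (91*(1/144) + 3*√3)² = (91/144 + 3*√3)²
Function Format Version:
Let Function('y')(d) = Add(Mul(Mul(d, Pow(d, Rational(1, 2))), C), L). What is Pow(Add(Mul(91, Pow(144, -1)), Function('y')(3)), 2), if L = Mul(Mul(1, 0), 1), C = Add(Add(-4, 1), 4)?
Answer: Add(Rational(568153, 20736), Mul(Rational(91, 24), Pow(3, Rational(1, 2)))) ≈ 33.967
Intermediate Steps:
C = 1 (C = Add(-3, 4) = 1)
L = 0 (L = Mul(0, 1) = 0)
Function('y')(d) = Pow(d, Rational(3, 2)) (Function('y')(d) = Add(Mul(Mul(d, Pow(d, Rational(1, 2))), 1), 0) = Add(Mul(Pow(d, Rational(3, 2)), 1), 0) = Add(Pow(d, Rational(3, 2)), 0) = Pow(d, Rational(3, 2)))
Pow(Add(Mul(91, Pow(144, -1)), Function('y')(3)), 2) = Pow(Add(Mul(91, Pow(144, -1)), Pow(3, Rational(3, 2))), 2) = Pow(Add(Mul(91, Rational(1, 144)), Mul(3, Pow(3, Rational(1, 2)))), 2) = Pow(Add(Rational(91, 144), Mul(3, Pow(3, Rational(1, 2)))), 2)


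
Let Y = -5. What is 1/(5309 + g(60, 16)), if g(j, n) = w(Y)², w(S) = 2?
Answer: 1/5313 ≈ 0.00018822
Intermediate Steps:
g(j, n) = 4 (g(j, n) = 2² = 4)
1/(5309 + g(60, 16)) = 1/(5309 + 4) = 1/5313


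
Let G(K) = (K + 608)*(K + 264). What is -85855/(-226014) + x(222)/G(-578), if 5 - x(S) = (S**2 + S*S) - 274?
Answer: 3837240691/354841980 ≈ 10.814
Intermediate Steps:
x(S) = 279 - 2*S**2 (x(S) = 5 - ((S**2 + S*S) - 274) = 5 - ((S**2 + S**2) - 274) = 5 - (2*S**2 - 274) = 5 - (-274 + 2*S**2) = 5 + (274 - 2*S**2) = 279 - 2*S**2)
G(K) = (264 + K)*(608 + K) (G(K) = (608 + K)*(264 + K) = (264 + K)*(608 + K))
-85855/(-226014) + x(222)/G(-578) = -85855/(-226014) + (279 - 2*222**2)/(160512 + (-578)**2 + 872*(-578)) = -85855*(-1/226014) + (279 - 2*49284)/(160512 + 334084 - 504016) = 85855/226014 + (279 - 98568)/(-9420) = 85855/226014 - 98289*(-1/9420) = 85855/226014 + 32763/3140 = 3837240691/354841980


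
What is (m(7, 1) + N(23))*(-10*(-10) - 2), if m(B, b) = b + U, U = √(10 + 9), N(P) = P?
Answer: 2352 + 98*√19 ≈ 2779.2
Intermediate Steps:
U = √19 ≈ 4.3589
m(B, b) = b + √19
(m(7, 1) + N(23))*(-10*(-10) - 2) = ((1 + √19) + 23)*(-10*(-10) - 2) = (24 + √19)*(100 - 2) = (24 + √19)*98 = 2352 + 98*√19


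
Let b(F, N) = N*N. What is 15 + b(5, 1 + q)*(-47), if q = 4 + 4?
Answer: -3792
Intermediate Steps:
q = 8
b(F, N) = N**2
15 + b(5, 1 + q)*(-47) = 15 + (1 + 8)**2*(-47) = 15 + 9**2*(-47) = 15 + 81*(-47) = 15 - 3807 = -3792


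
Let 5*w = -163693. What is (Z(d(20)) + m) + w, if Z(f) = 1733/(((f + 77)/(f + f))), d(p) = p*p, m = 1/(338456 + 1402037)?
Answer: -123835312871188/4151075805 ≈ -29832.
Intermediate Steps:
m = 1/1740493 ≈ 5.7455e-7
w = -163693/5 (w = (⅕)*(-163693) = -163693/5 ≈ -32739.)
d(p) = p²
Z(f) = 3466*f/(77 + f) (Z(f) = 1733/(((77 + f)/((2*f)))) = 1733/(((77 + f)*(1/(2*f)))) = 1733/(((77 + f)/(2*f))) = 1733*(2*f/(77 + f)) = 3466*f/(77 + f))
(Z(d(20)) + m) + w = (3466*20²/(77 + 20²) + 1/1740493) - 163693/5 = (3466*400/(77 + 400) + 1/1740493) - 163693/5 = (3466*400/477 + 1/1740493) - 163693/5 = (3466*400*(1/477) + 1/1740493) - 163693/5 = (1386400/477 + 1/1740493) - 163693/5 = 2413019495677/830215161 - 163693/5 = -123835312871188/4151075805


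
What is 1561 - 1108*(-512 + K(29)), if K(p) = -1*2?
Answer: 571073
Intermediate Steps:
K(p) = -2
1561 - 1108*(-512 + K(29)) = 1561 - 1108*(-512 - 2) = 1561 - 1108*(-514) = 1561 + 569512 = 571073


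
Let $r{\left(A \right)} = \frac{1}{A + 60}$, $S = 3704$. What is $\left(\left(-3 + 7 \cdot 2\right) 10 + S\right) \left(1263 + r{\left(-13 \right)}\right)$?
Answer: $\frac{226406668}{47} \approx 4.8172 \cdot 10^{6}$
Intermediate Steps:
$r{\left(A \right)} = \frac{1}{60 + A}$
$\left(\left(-3 + 7 \cdot 2\right) 10 + S\right) \left(1263 + r{\left(-13 \right)}\right) = \left(\left(-3 + 7 \cdot 2\right) 10 + 3704\right) \left(1263 + \frac{1}{60 - 13}\right) = \left(\left(-3 + 14\right) 10 + 3704\right) \left(1263 + \frac{1}{47}\right) = \left(11 \cdot 10 + 3704\right) \left(1263 + \frac{1}{47}\right) = \left(110 + 3704\right) \frac{59362}{47} = 3814 \cdot \frac{59362}{47} = \frac{226406668}{47}$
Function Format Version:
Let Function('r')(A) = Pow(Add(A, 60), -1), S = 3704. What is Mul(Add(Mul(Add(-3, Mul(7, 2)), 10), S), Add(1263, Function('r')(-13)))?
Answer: Rational(226406668, 47) ≈ 4.8172e+6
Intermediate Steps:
Function('r')(A) = Pow(Add(60, A), -1)
Mul(Add(Mul(Add(-3, Mul(7, 2)), 10), S), Add(1263, Function('r')(-13))) = Mul(Add(Mul(Add(-3, Mul(7, 2)), 10), 3704), Add(1263, Pow(Add(60, -13), -1))) = Mul(Add(Mul(Add(-3, 14), 10), 3704), Add(1263, Pow(47, -1))) = Mul(Add(Mul(11, 10), 3704), Add(1263, Rational(1, 47))) = Mul(Add(110, 3704), Rational(59362, 47)) = Mul(3814, Rational(59362, 47)) = Rational(226406668, 47)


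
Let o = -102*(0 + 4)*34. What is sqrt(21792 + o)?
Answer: 12*sqrt(55) ≈ 88.994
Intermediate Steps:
o = -13872 (o = -102*4*34 = -34*12*34 = -408*34 = -13872)
sqrt(21792 + o) = sqrt(21792 - 13872) = sqrt(7920) = 12*sqrt(55)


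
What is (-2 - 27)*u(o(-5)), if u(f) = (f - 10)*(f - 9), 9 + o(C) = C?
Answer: -16008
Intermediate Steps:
o(C) = -9 + C
u(f) = (-10 + f)*(-9 + f)
(-2 - 27)*u(o(-5)) = (-2 - 27)*(90 + (-9 - 5)**2 - 19*(-9 - 5)) = -29*(90 + (-14)**2 - 19*(-14)) = -29*(90 + 196 + 266) = -29*552 = -16008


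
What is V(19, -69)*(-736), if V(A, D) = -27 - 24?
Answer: 37536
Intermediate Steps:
V(A, D) = -51
V(19, -69)*(-736) = -51*(-736) = 37536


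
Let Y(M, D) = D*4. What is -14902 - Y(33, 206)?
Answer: -15726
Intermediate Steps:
Y(M, D) = 4*D
-14902 - Y(33, 206) = -14902 - 4*206 = -14902 - 1*824 = -14902 - 824 = -15726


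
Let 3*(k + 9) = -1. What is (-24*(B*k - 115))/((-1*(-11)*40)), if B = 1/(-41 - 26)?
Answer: 23087/3685 ≈ 6.2651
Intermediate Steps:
k = -28/3 (k = -9 + (1/3)*(-1) = -9 - 1/3 = -28/3 ≈ -9.3333)
B = -1/67 (B = 1/(-67) = -1/67 ≈ -0.014925)
(-24*(B*k - 115))/((-1*(-11)*40)) = (-24*(-1/67*(-28/3) - 115))/((-1*(-11)*40)) = (-24*(28/201 - 115))/((11*40)) = -24*(-23087/201)/440 = (184696/67)*(1/440) = 23087/3685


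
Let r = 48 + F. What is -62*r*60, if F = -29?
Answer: -70680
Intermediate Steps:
r = 19 (r = 48 - 29 = 19)
-62*r*60 = -62*19*60 = -1178*60 = -70680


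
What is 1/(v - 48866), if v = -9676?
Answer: -1/58542 ≈ -1.7082e-5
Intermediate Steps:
1/(v - 48866) = 1/(-9676 - 48866) = 1/(-58542) = -1/58542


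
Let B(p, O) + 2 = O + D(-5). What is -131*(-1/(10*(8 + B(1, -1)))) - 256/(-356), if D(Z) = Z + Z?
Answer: -8459/4450 ≈ -1.9009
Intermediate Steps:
D(Z) = 2*Z
B(p, O) = -12 + O (B(p, O) = -2 + (O + 2*(-5)) = -2 + (O - 10) = -2 + (-10 + O) = -12 + O)
-131*(-1/(10*(8 + B(1, -1)))) - 256/(-356) = -131*(-1/(10*(8 + (-12 - 1)))) - 256/(-356) = -131*(-1/(10*(8 - 13))) - 256*(-1/356) = -131/((-10*(-5))) + 64/89 = -131/50 + 64/89 = -8459/4450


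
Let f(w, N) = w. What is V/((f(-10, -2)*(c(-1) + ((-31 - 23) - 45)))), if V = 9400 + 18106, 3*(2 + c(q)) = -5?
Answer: 41259/1540 ≈ 26.792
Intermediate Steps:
c(q) = -11/3 (c(q) = -2 + (⅓)*(-5) = -2 - 5/3 = -11/3)
V = 27506
V/((f(-10, -2)*(c(-1) + ((-31 - 23) - 45)))) = 27506/((-10*(-11/3 + ((-31 - 23) - 45)))) = 27506/((-10*(-11/3 + (-54 - 45)))) = 27506/((-10*(-11/3 - 99))) = 27506/((-10*(-308/3))) = 27506/(3080/3) = 27506*(3/3080) = 41259/1540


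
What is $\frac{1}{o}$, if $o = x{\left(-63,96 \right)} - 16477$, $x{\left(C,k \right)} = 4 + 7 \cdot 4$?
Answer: $- \frac{1}{16445} \approx -6.0809 \cdot 10^{-5}$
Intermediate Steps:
$x{\left(C,k \right)} = 32$ ($x{\left(C,k \right)} = 4 + 28 = 32$)
$o = -16445$ ($o = 32 - 16477 = -16445$)
$\frac{1}{o} = \frac{1}{-16445} = - \frac{1}{16445}$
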